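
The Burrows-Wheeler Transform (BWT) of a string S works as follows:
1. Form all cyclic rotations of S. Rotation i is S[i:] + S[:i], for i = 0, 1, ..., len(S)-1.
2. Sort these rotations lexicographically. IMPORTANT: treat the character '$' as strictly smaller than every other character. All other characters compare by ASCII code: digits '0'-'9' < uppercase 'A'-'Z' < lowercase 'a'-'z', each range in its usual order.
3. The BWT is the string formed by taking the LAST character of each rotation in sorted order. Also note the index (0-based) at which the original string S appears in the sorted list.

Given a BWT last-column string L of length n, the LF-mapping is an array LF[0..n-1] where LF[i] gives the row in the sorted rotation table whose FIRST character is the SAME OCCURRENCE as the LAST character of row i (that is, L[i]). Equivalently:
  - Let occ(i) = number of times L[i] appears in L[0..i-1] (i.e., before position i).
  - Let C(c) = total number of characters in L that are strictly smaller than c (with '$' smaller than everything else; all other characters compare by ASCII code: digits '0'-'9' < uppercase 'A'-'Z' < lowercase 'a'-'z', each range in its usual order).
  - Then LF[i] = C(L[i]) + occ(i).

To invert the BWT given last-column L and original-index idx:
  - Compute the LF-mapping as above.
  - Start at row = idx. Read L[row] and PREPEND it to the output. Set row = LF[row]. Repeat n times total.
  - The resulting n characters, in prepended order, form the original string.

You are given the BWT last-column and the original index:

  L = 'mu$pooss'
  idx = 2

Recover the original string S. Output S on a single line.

Answer: opossum$

Derivation:
LF mapping: 1 7 0 4 2 3 5 6
Walk LF starting at row 2, prepending L[row]:
  step 1: row=2, L[2]='$', prepend. Next row=LF[2]=0
  step 2: row=0, L[0]='m', prepend. Next row=LF[0]=1
  step 3: row=1, L[1]='u', prepend. Next row=LF[1]=7
  step 4: row=7, L[7]='s', prepend. Next row=LF[7]=6
  step 5: row=6, L[6]='s', prepend. Next row=LF[6]=5
  step 6: row=5, L[5]='o', prepend. Next row=LF[5]=3
  step 7: row=3, L[3]='p', prepend. Next row=LF[3]=4
  step 8: row=4, L[4]='o', prepend. Next row=LF[4]=2
Reversed output: opossum$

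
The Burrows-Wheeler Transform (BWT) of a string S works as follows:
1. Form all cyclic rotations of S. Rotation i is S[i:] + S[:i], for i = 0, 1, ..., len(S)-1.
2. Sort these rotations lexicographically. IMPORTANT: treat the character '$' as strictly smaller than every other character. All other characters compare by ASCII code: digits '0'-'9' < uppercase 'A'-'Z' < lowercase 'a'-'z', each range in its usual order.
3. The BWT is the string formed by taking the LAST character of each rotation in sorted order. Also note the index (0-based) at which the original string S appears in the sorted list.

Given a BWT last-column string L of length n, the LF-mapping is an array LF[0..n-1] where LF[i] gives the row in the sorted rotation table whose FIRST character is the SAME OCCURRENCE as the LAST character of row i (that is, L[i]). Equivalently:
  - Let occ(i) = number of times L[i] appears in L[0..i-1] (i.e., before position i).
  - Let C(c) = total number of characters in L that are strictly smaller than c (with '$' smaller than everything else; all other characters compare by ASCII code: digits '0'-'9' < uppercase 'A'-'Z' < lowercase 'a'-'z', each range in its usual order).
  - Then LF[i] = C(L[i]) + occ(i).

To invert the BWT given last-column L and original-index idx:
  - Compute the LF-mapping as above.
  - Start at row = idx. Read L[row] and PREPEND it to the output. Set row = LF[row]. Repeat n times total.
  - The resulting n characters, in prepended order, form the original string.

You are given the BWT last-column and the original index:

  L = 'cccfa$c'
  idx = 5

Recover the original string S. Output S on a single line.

LF mapping: 2 3 4 6 1 0 5
Walk LF starting at row 5, prepending L[row]:
  step 1: row=5, L[5]='$', prepend. Next row=LF[5]=0
  step 2: row=0, L[0]='c', prepend. Next row=LF[0]=2
  step 3: row=2, L[2]='c', prepend. Next row=LF[2]=4
  step 4: row=4, L[4]='a', prepend. Next row=LF[4]=1
  step 5: row=1, L[1]='c', prepend. Next row=LF[1]=3
  step 6: row=3, L[3]='f', prepend. Next row=LF[3]=6
  step 7: row=6, L[6]='c', prepend. Next row=LF[6]=5
Reversed output: cfcacc$

Answer: cfcacc$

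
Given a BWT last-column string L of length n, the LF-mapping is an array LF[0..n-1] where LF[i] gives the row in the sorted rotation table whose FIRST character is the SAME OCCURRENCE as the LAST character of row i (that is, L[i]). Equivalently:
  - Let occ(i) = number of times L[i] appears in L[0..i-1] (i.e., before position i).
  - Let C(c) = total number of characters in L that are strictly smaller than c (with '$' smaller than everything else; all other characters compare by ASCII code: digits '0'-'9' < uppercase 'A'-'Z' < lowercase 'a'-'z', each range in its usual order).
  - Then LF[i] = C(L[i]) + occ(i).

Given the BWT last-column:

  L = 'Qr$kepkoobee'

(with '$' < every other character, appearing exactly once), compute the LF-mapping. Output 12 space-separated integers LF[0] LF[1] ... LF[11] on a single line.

Answer: 1 11 0 6 3 10 7 8 9 2 4 5

Derivation:
Char counts: '$':1, 'Q':1, 'b':1, 'e':3, 'k':2, 'o':2, 'p':1, 'r':1
C (first-col start): C('$')=0, C('Q')=1, C('b')=2, C('e')=3, C('k')=6, C('o')=8, C('p')=10, C('r')=11
L[0]='Q': occ=0, LF[0]=C('Q')+0=1+0=1
L[1]='r': occ=0, LF[1]=C('r')+0=11+0=11
L[2]='$': occ=0, LF[2]=C('$')+0=0+0=0
L[3]='k': occ=0, LF[3]=C('k')+0=6+0=6
L[4]='e': occ=0, LF[4]=C('e')+0=3+0=3
L[5]='p': occ=0, LF[5]=C('p')+0=10+0=10
L[6]='k': occ=1, LF[6]=C('k')+1=6+1=7
L[7]='o': occ=0, LF[7]=C('o')+0=8+0=8
L[8]='o': occ=1, LF[8]=C('o')+1=8+1=9
L[9]='b': occ=0, LF[9]=C('b')+0=2+0=2
L[10]='e': occ=1, LF[10]=C('e')+1=3+1=4
L[11]='e': occ=2, LF[11]=C('e')+2=3+2=5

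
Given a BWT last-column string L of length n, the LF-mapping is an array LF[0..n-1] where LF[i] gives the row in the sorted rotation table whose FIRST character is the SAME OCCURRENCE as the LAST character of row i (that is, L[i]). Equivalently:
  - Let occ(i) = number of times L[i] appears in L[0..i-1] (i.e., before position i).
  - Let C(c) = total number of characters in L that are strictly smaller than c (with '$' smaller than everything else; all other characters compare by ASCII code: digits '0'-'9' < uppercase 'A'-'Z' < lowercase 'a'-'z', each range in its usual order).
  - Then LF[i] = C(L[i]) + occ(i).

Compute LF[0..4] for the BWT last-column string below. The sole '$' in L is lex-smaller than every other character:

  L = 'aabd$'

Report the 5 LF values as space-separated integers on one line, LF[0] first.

Answer: 1 2 3 4 0

Derivation:
Char counts: '$':1, 'a':2, 'b':1, 'd':1
C (first-col start): C('$')=0, C('a')=1, C('b')=3, C('d')=4
L[0]='a': occ=0, LF[0]=C('a')+0=1+0=1
L[1]='a': occ=1, LF[1]=C('a')+1=1+1=2
L[2]='b': occ=0, LF[2]=C('b')+0=3+0=3
L[3]='d': occ=0, LF[3]=C('d')+0=4+0=4
L[4]='$': occ=0, LF[4]=C('$')+0=0+0=0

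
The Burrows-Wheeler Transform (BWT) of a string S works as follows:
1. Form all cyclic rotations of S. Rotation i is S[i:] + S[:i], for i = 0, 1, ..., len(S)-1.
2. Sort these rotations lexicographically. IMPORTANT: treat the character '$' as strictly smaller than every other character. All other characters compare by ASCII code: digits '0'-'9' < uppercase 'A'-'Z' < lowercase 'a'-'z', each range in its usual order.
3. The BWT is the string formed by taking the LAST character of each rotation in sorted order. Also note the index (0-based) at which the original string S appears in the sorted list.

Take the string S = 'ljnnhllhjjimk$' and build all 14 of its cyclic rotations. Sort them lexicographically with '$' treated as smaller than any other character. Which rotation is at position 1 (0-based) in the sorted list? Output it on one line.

Answer: hjjimk$ljnnhll

Derivation:
All 14 rotations (rotation i = S[i:]+S[:i]):
  rot[0] = ljnnhllhjjimk$
  rot[1] = jnnhllhjjimk$l
  rot[2] = nnhllhjjimk$lj
  rot[3] = nhllhjjimk$ljn
  rot[4] = hllhjjimk$ljnn
  rot[5] = llhjjimk$ljnnh
  rot[6] = lhjjimk$ljnnhl
  rot[7] = hjjimk$ljnnhll
  rot[8] = jjimk$ljnnhllh
  rot[9] = jimk$ljnnhllhj
  rot[10] = imk$ljnnhllhjj
  rot[11] = mk$ljnnhllhjji
  rot[12] = k$ljnnhllhjjim
  rot[13] = $ljnnhllhjjimk
Sorted (with $ < everything):
  sorted[0] = $ljnnhllhjjimk
  sorted[1] = hjjimk$ljnnhll
  sorted[2] = hllhjjimk$ljnn
  sorted[3] = imk$ljnnhllhjj
  sorted[4] = jimk$ljnnhllhj
  sorted[5] = jjimk$ljnnhllh
  sorted[6] = jnnhllhjjimk$l
  sorted[7] = k$ljnnhllhjjim
  sorted[8] = lhjjimk$ljnnhl
  sorted[9] = ljnnhllhjjimk$
  sorted[10] = llhjjimk$ljnnh
  sorted[11] = mk$ljnnhllhjji
  sorted[12] = nhllhjjimk$ljn
  sorted[13] = nnhllhjjimk$lj
sorted[1] = hjjimk$ljnnhll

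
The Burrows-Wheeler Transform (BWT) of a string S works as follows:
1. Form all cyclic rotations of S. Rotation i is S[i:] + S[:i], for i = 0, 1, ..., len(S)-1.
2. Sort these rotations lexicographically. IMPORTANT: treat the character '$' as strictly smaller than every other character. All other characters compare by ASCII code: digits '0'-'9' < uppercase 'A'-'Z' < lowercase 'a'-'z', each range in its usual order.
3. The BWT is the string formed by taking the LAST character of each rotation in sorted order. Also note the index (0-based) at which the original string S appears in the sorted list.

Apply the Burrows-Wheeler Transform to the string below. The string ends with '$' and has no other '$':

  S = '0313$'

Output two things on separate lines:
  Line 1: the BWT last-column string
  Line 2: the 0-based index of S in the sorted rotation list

All 5 rotations (rotation i = S[i:]+S[:i]):
  rot[0] = 0313$
  rot[1] = 313$0
  rot[2] = 13$03
  rot[3] = 3$031
  rot[4] = $0313
Sorted (with $ < everything):
  sorted[0] = $0313  (last char: '3')
  sorted[1] = 0313$  (last char: '$')
  sorted[2] = 13$03  (last char: '3')
  sorted[3] = 3$031  (last char: '1')
  sorted[4] = 313$0  (last char: '0')
Last column: 3$310
Original string S is at sorted index 1

Answer: 3$310
1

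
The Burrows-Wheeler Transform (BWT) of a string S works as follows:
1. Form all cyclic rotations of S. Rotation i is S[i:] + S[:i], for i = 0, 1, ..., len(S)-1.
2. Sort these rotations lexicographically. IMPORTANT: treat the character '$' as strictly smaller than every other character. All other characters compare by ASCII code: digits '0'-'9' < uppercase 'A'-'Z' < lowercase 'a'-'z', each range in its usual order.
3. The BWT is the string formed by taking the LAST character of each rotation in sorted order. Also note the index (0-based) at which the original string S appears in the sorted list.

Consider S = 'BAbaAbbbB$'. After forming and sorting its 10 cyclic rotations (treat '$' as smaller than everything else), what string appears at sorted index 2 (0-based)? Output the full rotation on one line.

Answer: AbbbB$BAba

Derivation:
All 10 rotations (rotation i = S[i:]+S[:i]):
  rot[0] = BAbaAbbbB$
  rot[1] = AbaAbbbB$B
  rot[2] = baAbbbB$BA
  rot[3] = aAbbbB$BAb
  rot[4] = AbbbB$BAba
  rot[5] = bbbB$BAbaA
  rot[6] = bbB$BAbaAb
  rot[7] = bB$BAbaAbb
  rot[8] = B$BAbaAbbb
  rot[9] = $BAbaAbbbB
Sorted (with $ < everything):
  sorted[0] = $BAbaAbbbB
  sorted[1] = AbaAbbbB$B
  sorted[2] = AbbbB$BAba
  sorted[3] = B$BAbaAbbb
  sorted[4] = BAbaAbbbB$
  sorted[5] = aAbbbB$BAb
  sorted[6] = bB$BAbaAbb
  sorted[7] = baAbbbB$BA
  sorted[8] = bbB$BAbaAb
  sorted[9] = bbbB$BAbaA
sorted[2] = AbbbB$BAba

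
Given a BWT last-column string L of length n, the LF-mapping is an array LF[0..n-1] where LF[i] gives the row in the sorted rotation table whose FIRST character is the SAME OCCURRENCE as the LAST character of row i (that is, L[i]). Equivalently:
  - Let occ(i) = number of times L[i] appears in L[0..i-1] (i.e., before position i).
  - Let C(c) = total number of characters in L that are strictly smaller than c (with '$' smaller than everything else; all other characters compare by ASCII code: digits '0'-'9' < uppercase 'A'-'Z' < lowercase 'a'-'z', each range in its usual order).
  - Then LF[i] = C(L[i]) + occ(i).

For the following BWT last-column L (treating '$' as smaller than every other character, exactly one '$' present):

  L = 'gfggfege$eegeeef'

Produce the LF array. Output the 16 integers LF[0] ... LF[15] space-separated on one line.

Char counts: '$':1, 'e':7, 'f':3, 'g':5
C (first-col start): C('$')=0, C('e')=1, C('f')=8, C('g')=11
L[0]='g': occ=0, LF[0]=C('g')+0=11+0=11
L[1]='f': occ=0, LF[1]=C('f')+0=8+0=8
L[2]='g': occ=1, LF[2]=C('g')+1=11+1=12
L[3]='g': occ=2, LF[3]=C('g')+2=11+2=13
L[4]='f': occ=1, LF[4]=C('f')+1=8+1=9
L[5]='e': occ=0, LF[5]=C('e')+0=1+0=1
L[6]='g': occ=3, LF[6]=C('g')+3=11+3=14
L[7]='e': occ=1, LF[7]=C('e')+1=1+1=2
L[8]='$': occ=0, LF[8]=C('$')+0=0+0=0
L[9]='e': occ=2, LF[9]=C('e')+2=1+2=3
L[10]='e': occ=3, LF[10]=C('e')+3=1+3=4
L[11]='g': occ=4, LF[11]=C('g')+4=11+4=15
L[12]='e': occ=4, LF[12]=C('e')+4=1+4=5
L[13]='e': occ=5, LF[13]=C('e')+5=1+5=6
L[14]='e': occ=6, LF[14]=C('e')+6=1+6=7
L[15]='f': occ=2, LF[15]=C('f')+2=8+2=10

Answer: 11 8 12 13 9 1 14 2 0 3 4 15 5 6 7 10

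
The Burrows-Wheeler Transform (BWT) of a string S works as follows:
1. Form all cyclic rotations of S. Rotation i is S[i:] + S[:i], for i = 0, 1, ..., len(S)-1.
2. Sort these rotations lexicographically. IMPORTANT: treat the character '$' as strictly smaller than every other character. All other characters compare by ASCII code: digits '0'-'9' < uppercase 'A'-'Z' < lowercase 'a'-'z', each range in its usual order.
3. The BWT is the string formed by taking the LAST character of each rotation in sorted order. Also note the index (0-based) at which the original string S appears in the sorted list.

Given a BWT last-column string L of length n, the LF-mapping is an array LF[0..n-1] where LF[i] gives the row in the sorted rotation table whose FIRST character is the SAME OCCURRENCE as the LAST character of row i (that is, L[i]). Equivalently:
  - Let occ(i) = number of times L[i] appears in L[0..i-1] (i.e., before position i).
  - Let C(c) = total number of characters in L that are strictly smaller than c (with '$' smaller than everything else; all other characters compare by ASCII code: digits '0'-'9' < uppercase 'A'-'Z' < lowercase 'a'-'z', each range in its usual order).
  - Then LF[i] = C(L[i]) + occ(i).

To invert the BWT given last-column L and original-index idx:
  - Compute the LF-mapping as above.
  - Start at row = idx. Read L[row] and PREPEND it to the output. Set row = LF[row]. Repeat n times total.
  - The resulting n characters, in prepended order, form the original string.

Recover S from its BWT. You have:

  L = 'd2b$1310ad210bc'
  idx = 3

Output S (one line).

Answer: 11202b0cda31bd$

Derivation:
LF mapping: 13 6 10 0 3 8 4 1 9 14 7 5 2 11 12
Walk LF starting at row 3, prepending L[row]:
  step 1: row=3, L[3]='$', prepend. Next row=LF[3]=0
  step 2: row=0, L[0]='d', prepend. Next row=LF[0]=13
  step 3: row=13, L[13]='b', prepend. Next row=LF[13]=11
  step 4: row=11, L[11]='1', prepend. Next row=LF[11]=5
  step 5: row=5, L[5]='3', prepend. Next row=LF[5]=8
  step 6: row=8, L[8]='a', prepend. Next row=LF[8]=9
  step 7: row=9, L[9]='d', prepend. Next row=LF[9]=14
  step 8: row=14, L[14]='c', prepend. Next row=LF[14]=12
  step 9: row=12, L[12]='0', prepend. Next row=LF[12]=2
  step 10: row=2, L[2]='b', prepend. Next row=LF[2]=10
  step 11: row=10, L[10]='2', prepend. Next row=LF[10]=7
  step 12: row=7, L[7]='0', prepend. Next row=LF[7]=1
  step 13: row=1, L[1]='2', prepend. Next row=LF[1]=6
  step 14: row=6, L[6]='1', prepend. Next row=LF[6]=4
  step 15: row=4, L[4]='1', prepend. Next row=LF[4]=3
Reversed output: 11202b0cda31bd$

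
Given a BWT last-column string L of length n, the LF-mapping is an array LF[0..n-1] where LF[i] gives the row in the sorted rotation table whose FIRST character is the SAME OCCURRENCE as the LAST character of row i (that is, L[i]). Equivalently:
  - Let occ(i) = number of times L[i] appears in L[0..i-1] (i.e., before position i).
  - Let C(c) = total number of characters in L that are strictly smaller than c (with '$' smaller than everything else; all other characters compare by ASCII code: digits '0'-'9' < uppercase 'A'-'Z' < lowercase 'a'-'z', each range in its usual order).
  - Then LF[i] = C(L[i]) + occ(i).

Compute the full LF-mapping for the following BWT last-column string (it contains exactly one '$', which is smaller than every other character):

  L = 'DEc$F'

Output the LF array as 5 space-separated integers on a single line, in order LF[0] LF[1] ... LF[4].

Answer: 1 2 4 0 3

Derivation:
Char counts: '$':1, 'D':1, 'E':1, 'F':1, 'c':1
C (first-col start): C('$')=0, C('D')=1, C('E')=2, C('F')=3, C('c')=4
L[0]='D': occ=0, LF[0]=C('D')+0=1+0=1
L[1]='E': occ=0, LF[1]=C('E')+0=2+0=2
L[2]='c': occ=0, LF[2]=C('c')+0=4+0=4
L[3]='$': occ=0, LF[3]=C('$')+0=0+0=0
L[4]='F': occ=0, LF[4]=C('F')+0=3+0=3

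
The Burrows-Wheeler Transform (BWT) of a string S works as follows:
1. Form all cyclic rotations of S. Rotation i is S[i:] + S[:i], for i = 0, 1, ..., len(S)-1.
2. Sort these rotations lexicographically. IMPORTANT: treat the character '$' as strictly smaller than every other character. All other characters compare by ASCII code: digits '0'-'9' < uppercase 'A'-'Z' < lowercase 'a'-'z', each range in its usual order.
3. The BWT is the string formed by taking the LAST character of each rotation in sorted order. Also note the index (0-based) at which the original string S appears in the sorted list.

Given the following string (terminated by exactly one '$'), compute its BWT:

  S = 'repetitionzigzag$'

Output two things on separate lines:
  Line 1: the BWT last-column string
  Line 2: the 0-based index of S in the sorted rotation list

All 17 rotations (rotation i = S[i:]+S[:i]):
  rot[0] = repetitionzigzag$
  rot[1] = epetitionzigzag$r
  rot[2] = petitionzigzag$re
  rot[3] = etitionzigzag$rep
  rot[4] = titionzigzag$repe
  rot[5] = itionzigzag$repet
  rot[6] = tionzigzag$repeti
  rot[7] = ionzigzag$repetit
  rot[8] = onzigzag$repetiti
  rot[9] = nzigzag$repetitio
  rot[10] = zigzag$repetition
  rot[11] = igzag$repetitionz
  rot[12] = gzag$repetitionzi
  rot[13] = zag$repetitionzig
  rot[14] = ag$repetitionzigz
  rot[15] = g$repetitionzigza
  rot[16] = $repetitionzigzag
Sorted (with $ < everything):
  sorted[0] = $repetitionzigzag  (last char: 'g')
  sorted[1] = ag$repetitionzigz  (last char: 'z')
  sorted[2] = epetitionzigzag$r  (last char: 'r')
  sorted[3] = etitionzigzag$rep  (last char: 'p')
  sorted[4] = g$repetitionzigza  (last char: 'a')
  sorted[5] = gzag$repetitionzi  (last char: 'i')
  sorted[6] = igzag$repetitionz  (last char: 'z')
  sorted[7] = ionzigzag$repetit  (last char: 't')
  sorted[8] = itionzigzag$repet  (last char: 't')
  sorted[9] = nzigzag$repetitio  (last char: 'o')
  sorted[10] = onzigzag$repetiti  (last char: 'i')
  sorted[11] = petitionzigzag$re  (last char: 'e')
  sorted[12] = repetitionzigzag$  (last char: '$')
  sorted[13] = tionzigzag$repeti  (last char: 'i')
  sorted[14] = titionzigzag$repe  (last char: 'e')
  sorted[15] = zag$repetitionzig  (last char: 'g')
  sorted[16] = zigzag$repetition  (last char: 'n')
Last column: gzrpaizttoie$iegn
Original string S is at sorted index 12

Answer: gzrpaizttoie$iegn
12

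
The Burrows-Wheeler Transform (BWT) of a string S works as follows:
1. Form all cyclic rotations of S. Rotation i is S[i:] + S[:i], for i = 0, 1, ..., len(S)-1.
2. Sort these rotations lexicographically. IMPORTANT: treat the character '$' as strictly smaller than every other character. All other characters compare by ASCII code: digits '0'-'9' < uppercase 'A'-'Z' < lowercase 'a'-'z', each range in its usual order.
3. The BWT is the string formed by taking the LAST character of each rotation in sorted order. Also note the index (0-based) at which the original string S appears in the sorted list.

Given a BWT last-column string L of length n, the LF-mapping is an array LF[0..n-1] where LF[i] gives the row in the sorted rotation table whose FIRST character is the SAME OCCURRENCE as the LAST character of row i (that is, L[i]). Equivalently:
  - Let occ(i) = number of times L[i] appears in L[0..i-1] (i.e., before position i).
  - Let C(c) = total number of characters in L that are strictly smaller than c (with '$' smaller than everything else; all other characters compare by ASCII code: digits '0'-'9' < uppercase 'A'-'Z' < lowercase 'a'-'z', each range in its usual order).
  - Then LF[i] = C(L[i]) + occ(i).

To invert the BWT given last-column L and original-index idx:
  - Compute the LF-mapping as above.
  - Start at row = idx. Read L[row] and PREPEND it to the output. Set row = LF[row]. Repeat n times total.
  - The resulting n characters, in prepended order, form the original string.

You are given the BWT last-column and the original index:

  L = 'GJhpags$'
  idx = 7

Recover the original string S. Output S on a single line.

LF mapping: 1 2 5 6 3 4 7 0
Walk LF starting at row 7, prepending L[row]:
  step 1: row=7, L[7]='$', prepend. Next row=LF[7]=0
  step 2: row=0, L[0]='G', prepend. Next row=LF[0]=1
  step 3: row=1, L[1]='J', prepend. Next row=LF[1]=2
  step 4: row=2, L[2]='h', prepend. Next row=LF[2]=5
  step 5: row=5, L[5]='g', prepend. Next row=LF[5]=4
  step 6: row=4, L[4]='a', prepend. Next row=LF[4]=3
  step 7: row=3, L[3]='p', prepend. Next row=LF[3]=6
  step 8: row=6, L[6]='s', prepend. Next row=LF[6]=7
Reversed output: spaghJG$

Answer: spaghJG$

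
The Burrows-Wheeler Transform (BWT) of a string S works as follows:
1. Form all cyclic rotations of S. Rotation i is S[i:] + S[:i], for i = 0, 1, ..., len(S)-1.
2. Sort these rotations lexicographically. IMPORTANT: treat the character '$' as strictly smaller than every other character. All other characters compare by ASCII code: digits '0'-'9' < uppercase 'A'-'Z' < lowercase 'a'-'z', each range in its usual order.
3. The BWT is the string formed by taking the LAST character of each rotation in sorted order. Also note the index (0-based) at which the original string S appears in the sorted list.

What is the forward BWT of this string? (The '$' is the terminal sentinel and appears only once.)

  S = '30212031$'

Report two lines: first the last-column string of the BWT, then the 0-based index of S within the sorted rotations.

Answer: 1323210$0
7

Derivation:
All 9 rotations (rotation i = S[i:]+S[:i]):
  rot[0] = 30212031$
  rot[1] = 0212031$3
  rot[2] = 212031$30
  rot[3] = 12031$302
  rot[4] = 2031$3021
  rot[5] = 031$30212
  rot[6] = 31$302120
  rot[7] = 1$3021203
  rot[8] = $30212031
Sorted (with $ < everything):
  sorted[0] = $30212031  (last char: '1')
  sorted[1] = 0212031$3  (last char: '3')
  sorted[2] = 031$30212  (last char: '2')
  sorted[3] = 1$3021203  (last char: '3')
  sorted[4] = 12031$302  (last char: '2')
  sorted[5] = 2031$3021  (last char: '1')
  sorted[6] = 212031$30  (last char: '0')
  sorted[7] = 30212031$  (last char: '$')
  sorted[8] = 31$302120  (last char: '0')
Last column: 1323210$0
Original string S is at sorted index 7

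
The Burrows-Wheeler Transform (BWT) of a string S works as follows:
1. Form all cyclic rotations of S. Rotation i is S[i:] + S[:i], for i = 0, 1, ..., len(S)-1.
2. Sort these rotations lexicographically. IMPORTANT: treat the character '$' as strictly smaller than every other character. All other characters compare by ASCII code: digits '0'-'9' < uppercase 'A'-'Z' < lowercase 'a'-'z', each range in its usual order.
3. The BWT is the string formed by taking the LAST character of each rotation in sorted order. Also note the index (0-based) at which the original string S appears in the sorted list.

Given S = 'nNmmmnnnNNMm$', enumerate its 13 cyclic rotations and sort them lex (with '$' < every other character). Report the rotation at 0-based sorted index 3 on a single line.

Answer: NNMm$nNmmmnnn

Derivation:
All 13 rotations (rotation i = S[i:]+S[:i]):
  rot[0] = nNmmmnnnNNMm$
  rot[1] = NmmmnnnNNMm$n
  rot[2] = mmmnnnNNMm$nN
  rot[3] = mmnnnNNMm$nNm
  rot[4] = mnnnNNMm$nNmm
  rot[5] = nnnNNMm$nNmmm
  rot[6] = nnNNMm$nNmmmn
  rot[7] = nNNMm$nNmmmnn
  rot[8] = NNMm$nNmmmnnn
  rot[9] = NMm$nNmmmnnnN
  rot[10] = Mm$nNmmmnnnNN
  rot[11] = m$nNmmmnnnNNM
  rot[12] = $nNmmmnnnNNMm
Sorted (with $ < everything):
  sorted[0] = $nNmmmnnnNNMm
  sorted[1] = Mm$nNmmmnnnNN
  sorted[2] = NMm$nNmmmnnnN
  sorted[3] = NNMm$nNmmmnnn
  sorted[4] = NmmmnnnNNMm$n
  sorted[5] = m$nNmmmnnnNNM
  sorted[6] = mmmnnnNNMm$nN
  sorted[7] = mmnnnNNMm$nNm
  sorted[8] = mnnnNNMm$nNmm
  sorted[9] = nNNMm$nNmmmnn
  sorted[10] = nNmmmnnnNNMm$
  sorted[11] = nnNNMm$nNmmmn
  sorted[12] = nnnNNMm$nNmmm
sorted[3] = NNMm$nNmmmnnn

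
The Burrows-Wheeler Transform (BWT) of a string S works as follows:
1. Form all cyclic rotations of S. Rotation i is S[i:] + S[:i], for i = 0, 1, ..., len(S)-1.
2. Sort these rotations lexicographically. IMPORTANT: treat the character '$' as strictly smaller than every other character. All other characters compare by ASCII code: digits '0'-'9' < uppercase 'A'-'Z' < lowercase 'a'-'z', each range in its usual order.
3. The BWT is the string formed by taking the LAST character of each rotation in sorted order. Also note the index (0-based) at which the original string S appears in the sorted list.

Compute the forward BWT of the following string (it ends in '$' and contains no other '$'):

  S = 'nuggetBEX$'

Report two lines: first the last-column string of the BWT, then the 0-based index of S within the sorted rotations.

All 10 rotations (rotation i = S[i:]+S[:i]):
  rot[0] = nuggetBEX$
  rot[1] = uggetBEX$n
  rot[2] = ggetBEX$nu
  rot[3] = getBEX$nug
  rot[4] = etBEX$nugg
  rot[5] = tBEX$nugge
  rot[6] = BEX$nugget
  rot[7] = EX$nuggetB
  rot[8] = X$nuggetBE
  rot[9] = $nuggetBEX
Sorted (with $ < everything):
  sorted[0] = $nuggetBEX  (last char: 'X')
  sorted[1] = BEX$nugget  (last char: 't')
  sorted[2] = EX$nuggetB  (last char: 'B')
  sorted[3] = X$nuggetBE  (last char: 'E')
  sorted[4] = etBEX$nugg  (last char: 'g')
  sorted[5] = getBEX$nug  (last char: 'g')
  sorted[6] = ggetBEX$nu  (last char: 'u')
  sorted[7] = nuggetBEX$  (last char: '$')
  sorted[8] = tBEX$nugge  (last char: 'e')
  sorted[9] = uggetBEX$n  (last char: 'n')
Last column: XtBEggu$en
Original string S is at sorted index 7

Answer: XtBEggu$en
7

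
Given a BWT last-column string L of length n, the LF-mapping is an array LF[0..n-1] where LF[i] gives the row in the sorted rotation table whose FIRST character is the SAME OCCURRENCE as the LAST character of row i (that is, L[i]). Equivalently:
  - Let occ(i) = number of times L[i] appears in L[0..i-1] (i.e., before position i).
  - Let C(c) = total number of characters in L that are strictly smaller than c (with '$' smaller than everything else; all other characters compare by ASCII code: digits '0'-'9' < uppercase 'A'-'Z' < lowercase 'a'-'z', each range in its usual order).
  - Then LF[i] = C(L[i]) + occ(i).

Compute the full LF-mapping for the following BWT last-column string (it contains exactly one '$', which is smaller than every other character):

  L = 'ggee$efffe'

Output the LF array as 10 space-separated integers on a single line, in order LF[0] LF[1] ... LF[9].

Answer: 8 9 1 2 0 3 5 6 7 4

Derivation:
Char counts: '$':1, 'e':4, 'f':3, 'g':2
C (first-col start): C('$')=0, C('e')=1, C('f')=5, C('g')=8
L[0]='g': occ=0, LF[0]=C('g')+0=8+0=8
L[1]='g': occ=1, LF[1]=C('g')+1=8+1=9
L[2]='e': occ=0, LF[2]=C('e')+0=1+0=1
L[3]='e': occ=1, LF[3]=C('e')+1=1+1=2
L[4]='$': occ=0, LF[4]=C('$')+0=0+0=0
L[5]='e': occ=2, LF[5]=C('e')+2=1+2=3
L[6]='f': occ=0, LF[6]=C('f')+0=5+0=5
L[7]='f': occ=1, LF[7]=C('f')+1=5+1=6
L[8]='f': occ=2, LF[8]=C('f')+2=5+2=7
L[9]='e': occ=3, LF[9]=C('e')+3=1+3=4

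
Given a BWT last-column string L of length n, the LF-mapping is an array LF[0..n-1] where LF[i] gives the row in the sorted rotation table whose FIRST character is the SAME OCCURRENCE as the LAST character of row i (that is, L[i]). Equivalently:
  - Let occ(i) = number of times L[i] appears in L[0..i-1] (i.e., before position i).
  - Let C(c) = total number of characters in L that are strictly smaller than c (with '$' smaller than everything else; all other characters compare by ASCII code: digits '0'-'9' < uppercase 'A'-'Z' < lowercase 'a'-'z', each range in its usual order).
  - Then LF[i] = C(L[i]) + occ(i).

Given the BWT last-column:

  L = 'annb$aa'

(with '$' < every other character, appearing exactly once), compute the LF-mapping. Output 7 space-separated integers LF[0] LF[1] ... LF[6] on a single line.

Char counts: '$':1, 'a':3, 'b':1, 'n':2
C (first-col start): C('$')=0, C('a')=1, C('b')=4, C('n')=5
L[0]='a': occ=0, LF[0]=C('a')+0=1+0=1
L[1]='n': occ=0, LF[1]=C('n')+0=5+0=5
L[2]='n': occ=1, LF[2]=C('n')+1=5+1=6
L[3]='b': occ=0, LF[3]=C('b')+0=4+0=4
L[4]='$': occ=0, LF[4]=C('$')+0=0+0=0
L[5]='a': occ=1, LF[5]=C('a')+1=1+1=2
L[6]='a': occ=2, LF[6]=C('a')+2=1+2=3

Answer: 1 5 6 4 0 2 3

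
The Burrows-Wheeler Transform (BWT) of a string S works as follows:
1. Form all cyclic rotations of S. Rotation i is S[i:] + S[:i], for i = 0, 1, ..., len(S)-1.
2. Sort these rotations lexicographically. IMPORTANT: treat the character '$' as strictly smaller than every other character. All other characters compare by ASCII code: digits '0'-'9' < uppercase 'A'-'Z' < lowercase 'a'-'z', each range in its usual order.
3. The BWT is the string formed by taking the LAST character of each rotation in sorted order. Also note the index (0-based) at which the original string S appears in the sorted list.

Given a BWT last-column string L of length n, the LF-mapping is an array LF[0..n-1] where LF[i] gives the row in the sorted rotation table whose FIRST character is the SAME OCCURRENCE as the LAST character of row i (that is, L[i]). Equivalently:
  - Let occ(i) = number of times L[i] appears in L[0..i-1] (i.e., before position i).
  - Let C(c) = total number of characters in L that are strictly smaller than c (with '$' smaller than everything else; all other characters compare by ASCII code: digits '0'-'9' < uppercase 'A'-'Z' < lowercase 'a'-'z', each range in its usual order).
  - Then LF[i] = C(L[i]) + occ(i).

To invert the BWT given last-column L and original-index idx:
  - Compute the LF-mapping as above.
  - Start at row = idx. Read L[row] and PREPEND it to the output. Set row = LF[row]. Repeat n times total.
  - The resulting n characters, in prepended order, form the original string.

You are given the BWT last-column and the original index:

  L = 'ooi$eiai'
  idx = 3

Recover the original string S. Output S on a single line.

Answer: ieiioao$

Derivation:
LF mapping: 6 7 3 0 2 4 1 5
Walk LF starting at row 3, prepending L[row]:
  step 1: row=3, L[3]='$', prepend. Next row=LF[3]=0
  step 2: row=0, L[0]='o', prepend. Next row=LF[0]=6
  step 3: row=6, L[6]='a', prepend. Next row=LF[6]=1
  step 4: row=1, L[1]='o', prepend. Next row=LF[1]=7
  step 5: row=7, L[7]='i', prepend. Next row=LF[7]=5
  step 6: row=5, L[5]='i', prepend. Next row=LF[5]=4
  step 7: row=4, L[4]='e', prepend. Next row=LF[4]=2
  step 8: row=2, L[2]='i', prepend. Next row=LF[2]=3
Reversed output: ieiioao$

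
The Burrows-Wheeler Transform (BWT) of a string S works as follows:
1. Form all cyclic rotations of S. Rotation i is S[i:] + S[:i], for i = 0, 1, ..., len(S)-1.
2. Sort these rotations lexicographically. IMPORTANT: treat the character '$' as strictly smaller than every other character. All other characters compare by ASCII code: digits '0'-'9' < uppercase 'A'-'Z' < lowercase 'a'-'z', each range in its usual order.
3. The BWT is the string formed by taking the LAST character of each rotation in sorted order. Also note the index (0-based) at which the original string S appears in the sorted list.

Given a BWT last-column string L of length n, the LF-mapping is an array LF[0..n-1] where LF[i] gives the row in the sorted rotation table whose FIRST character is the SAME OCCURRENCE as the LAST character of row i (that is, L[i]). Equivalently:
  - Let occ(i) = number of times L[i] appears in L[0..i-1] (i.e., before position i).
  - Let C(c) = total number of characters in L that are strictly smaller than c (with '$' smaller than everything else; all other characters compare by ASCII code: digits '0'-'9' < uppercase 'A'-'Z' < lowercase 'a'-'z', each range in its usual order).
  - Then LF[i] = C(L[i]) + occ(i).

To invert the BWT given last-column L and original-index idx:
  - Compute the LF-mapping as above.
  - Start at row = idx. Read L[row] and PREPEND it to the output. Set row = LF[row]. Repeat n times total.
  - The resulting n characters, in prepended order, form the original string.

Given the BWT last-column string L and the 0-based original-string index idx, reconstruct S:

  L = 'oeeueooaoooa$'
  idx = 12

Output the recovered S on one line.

Answer: ueaoeeaooooo$

Derivation:
LF mapping: 6 3 4 12 5 7 8 1 9 10 11 2 0
Walk LF starting at row 12, prepending L[row]:
  step 1: row=12, L[12]='$', prepend. Next row=LF[12]=0
  step 2: row=0, L[0]='o', prepend. Next row=LF[0]=6
  step 3: row=6, L[6]='o', prepend. Next row=LF[6]=8
  step 4: row=8, L[8]='o', prepend. Next row=LF[8]=9
  step 5: row=9, L[9]='o', prepend. Next row=LF[9]=10
  step 6: row=10, L[10]='o', prepend. Next row=LF[10]=11
  step 7: row=11, L[11]='a', prepend. Next row=LF[11]=2
  step 8: row=2, L[2]='e', prepend. Next row=LF[2]=4
  step 9: row=4, L[4]='e', prepend. Next row=LF[4]=5
  step 10: row=5, L[5]='o', prepend. Next row=LF[5]=7
  step 11: row=7, L[7]='a', prepend. Next row=LF[7]=1
  step 12: row=1, L[1]='e', prepend. Next row=LF[1]=3
  step 13: row=3, L[3]='u', prepend. Next row=LF[3]=12
Reversed output: ueaoeeaooooo$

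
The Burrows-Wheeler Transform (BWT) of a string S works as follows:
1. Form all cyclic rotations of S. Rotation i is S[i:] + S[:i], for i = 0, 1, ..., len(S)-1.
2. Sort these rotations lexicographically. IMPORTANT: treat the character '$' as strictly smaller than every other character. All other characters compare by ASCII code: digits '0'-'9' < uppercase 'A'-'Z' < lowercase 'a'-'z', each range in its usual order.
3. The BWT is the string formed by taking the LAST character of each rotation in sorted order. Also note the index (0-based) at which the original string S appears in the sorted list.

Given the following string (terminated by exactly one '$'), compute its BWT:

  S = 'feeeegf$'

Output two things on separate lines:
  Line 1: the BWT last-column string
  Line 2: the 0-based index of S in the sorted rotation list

All 8 rotations (rotation i = S[i:]+S[:i]):
  rot[0] = feeeegf$
  rot[1] = eeeegf$f
  rot[2] = eeegf$fe
  rot[3] = eegf$fee
  rot[4] = egf$feee
  rot[5] = gf$feeee
  rot[6] = f$feeeeg
  rot[7] = $feeeegf
Sorted (with $ < everything):
  sorted[0] = $feeeegf  (last char: 'f')
  sorted[1] = eeeegf$f  (last char: 'f')
  sorted[2] = eeegf$fe  (last char: 'e')
  sorted[3] = eegf$fee  (last char: 'e')
  sorted[4] = egf$feee  (last char: 'e')
  sorted[5] = f$feeeeg  (last char: 'g')
  sorted[6] = feeeegf$  (last char: '$')
  sorted[7] = gf$feeee  (last char: 'e')
Last column: ffeeeg$e
Original string S is at sorted index 6

Answer: ffeeeg$e
6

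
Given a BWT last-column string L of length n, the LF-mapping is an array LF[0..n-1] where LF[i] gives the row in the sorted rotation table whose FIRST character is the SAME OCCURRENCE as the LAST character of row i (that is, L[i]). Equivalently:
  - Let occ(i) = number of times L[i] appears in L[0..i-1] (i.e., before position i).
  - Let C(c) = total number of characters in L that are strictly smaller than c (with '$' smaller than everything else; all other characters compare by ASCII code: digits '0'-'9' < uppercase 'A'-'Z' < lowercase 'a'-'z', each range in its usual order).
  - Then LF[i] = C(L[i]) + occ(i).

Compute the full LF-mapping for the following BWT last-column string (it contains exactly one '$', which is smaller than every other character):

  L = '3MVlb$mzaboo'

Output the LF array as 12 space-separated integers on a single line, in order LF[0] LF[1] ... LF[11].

Char counts: '$':1, '3':1, 'M':1, 'V':1, 'a':1, 'b':2, 'l':1, 'm':1, 'o':2, 'z':1
C (first-col start): C('$')=0, C('3')=1, C('M')=2, C('V')=3, C('a')=4, C('b')=5, C('l')=7, C('m')=8, C('o')=9, C('z')=11
L[0]='3': occ=0, LF[0]=C('3')+0=1+0=1
L[1]='M': occ=0, LF[1]=C('M')+0=2+0=2
L[2]='V': occ=0, LF[2]=C('V')+0=3+0=3
L[3]='l': occ=0, LF[3]=C('l')+0=7+0=7
L[4]='b': occ=0, LF[4]=C('b')+0=5+0=5
L[5]='$': occ=0, LF[5]=C('$')+0=0+0=0
L[6]='m': occ=0, LF[6]=C('m')+0=8+0=8
L[7]='z': occ=0, LF[7]=C('z')+0=11+0=11
L[8]='a': occ=0, LF[8]=C('a')+0=4+0=4
L[9]='b': occ=1, LF[9]=C('b')+1=5+1=6
L[10]='o': occ=0, LF[10]=C('o')+0=9+0=9
L[11]='o': occ=1, LF[11]=C('o')+1=9+1=10

Answer: 1 2 3 7 5 0 8 11 4 6 9 10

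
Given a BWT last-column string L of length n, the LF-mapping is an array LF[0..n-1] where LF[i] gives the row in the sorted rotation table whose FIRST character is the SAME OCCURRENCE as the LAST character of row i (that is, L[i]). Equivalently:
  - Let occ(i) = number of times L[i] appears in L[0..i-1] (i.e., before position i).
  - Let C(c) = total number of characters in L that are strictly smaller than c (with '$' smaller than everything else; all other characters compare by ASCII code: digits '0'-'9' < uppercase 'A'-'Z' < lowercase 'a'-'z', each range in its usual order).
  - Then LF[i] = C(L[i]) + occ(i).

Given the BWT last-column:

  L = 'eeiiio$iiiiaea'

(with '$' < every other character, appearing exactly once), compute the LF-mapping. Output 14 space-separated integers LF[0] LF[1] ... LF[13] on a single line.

Char counts: '$':1, 'a':2, 'e':3, 'i':7, 'o':1
C (first-col start): C('$')=0, C('a')=1, C('e')=3, C('i')=6, C('o')=13
L[0]='e': occ=0, LF[0]=C('e')+0=3+0=3
L[1]='e': occ=1, LF[1]=C('e')+1=3+1=4
L[2]='i': occ=0, LF[2]=C('i')+0=6+0=6
L[3]='i': occ=1, LF[3]=C('i')+1=6+1=7
L[4]='i': occ=2, LF[4]=C('i')+2=6+2=8
L[5]='o': occ=0, LF[5]=C('o')+0=13+0=13
L[6]='$': occ=0, LF[6]=C('$')+0=0+0=0
L[7]='i': occ=3, LF[7]=C('i')+3=6+3=9
L[8]='i': occ=4, LF[8]=C('i')+4=6+4=10
L[9]='i': occ=5, LF[9]=C('i')+5=6+5=11
L[10]='i': occ=6, LF[10]=C('i')+6=6+6=12
L[11]='a': occ=0, LF[11]=C('a')+0=1+0=1
L[12]='e': occ=2, LF[12]=C('e')+2=3+2=5
L[13]='a': occ=1, LF[13]=C('a')+1=1+1=2

Answer: 3 4 6 7 8 13 0 9 10 11 12 1 5 2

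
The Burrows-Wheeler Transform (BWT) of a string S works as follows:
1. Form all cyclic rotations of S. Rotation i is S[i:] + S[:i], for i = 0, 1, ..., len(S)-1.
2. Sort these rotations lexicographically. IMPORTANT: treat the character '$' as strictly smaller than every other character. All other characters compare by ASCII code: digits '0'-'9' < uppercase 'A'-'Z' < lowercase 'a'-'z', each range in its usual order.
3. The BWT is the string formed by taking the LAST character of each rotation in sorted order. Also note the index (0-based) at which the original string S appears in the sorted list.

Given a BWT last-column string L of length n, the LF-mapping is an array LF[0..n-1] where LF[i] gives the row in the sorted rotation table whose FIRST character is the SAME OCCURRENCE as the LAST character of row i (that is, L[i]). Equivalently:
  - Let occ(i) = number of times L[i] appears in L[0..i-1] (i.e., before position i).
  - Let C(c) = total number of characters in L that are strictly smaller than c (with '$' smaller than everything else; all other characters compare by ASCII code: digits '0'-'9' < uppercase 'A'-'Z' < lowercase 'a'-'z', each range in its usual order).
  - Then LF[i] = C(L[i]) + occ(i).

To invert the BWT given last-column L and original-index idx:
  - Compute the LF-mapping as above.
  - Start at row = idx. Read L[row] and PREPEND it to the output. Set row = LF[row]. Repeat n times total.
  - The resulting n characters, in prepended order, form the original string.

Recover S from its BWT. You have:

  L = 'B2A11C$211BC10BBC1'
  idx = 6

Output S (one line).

LF mapping: 11 8 10 2 3 15 0 9 4 5 12 16 6 1 13 14 17 7
Walk LF starting at row 6, prepending L[row]:
  step 1: row=6, L[6]='$', prepend. Next row=LF[6]=0
  step 2: row=0, L[0]='B', prepend. Next row=LF[0]=11
  step 3: row=11, L[11]='C', prepend. Next row=LF[11]=16
  step 4: row=16, L[16]='C', prepend. Next row=LF[16]=17
  step 5: row=17, L[17]='1', prepend. Next row=LF[17]=7
  step 6: row=7, L[7]='2', prepend. Next row=LF[7]=9
  step 7: row=9, L[9]='1', prepend. Next row=LF[9]=5
  step 8: row=5, L[5]='C', prepend. Next row=LF[5]=15
  step 9: row=15, L[15]='B', prepend. Next row=LF[15]=14
  step 10: row=14, L[14]='B', prepend. Next row=LF[14]=13
  step 11: row=13, L[13]='0', prepend. Next row=LF[13]=1
  step 12: row=1, L[1]='2', prepend. Next row=LF[1]=8
  step 13: row=8, L[8]='1', prepend. Next row=LF[8]=4
  step 14: row=4, L[4]='1', prepend. Next row=LF[4]=3
  step 15: row=3, L[3]='1', prepend. Next row=LF[3]=2
  step 16: row=2, L[2]='A', prepend. Next row=LF[2]=10
  step 17: row=10, L[10]='B', prepend. Next row=LF[10]=12
  step 18: row=12, L[12]='1', prepend. Next row=LF[12]=6
Reversed output: 1BA11120BBC121CCB$

Answer: 1BA11120BBC121CCB$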